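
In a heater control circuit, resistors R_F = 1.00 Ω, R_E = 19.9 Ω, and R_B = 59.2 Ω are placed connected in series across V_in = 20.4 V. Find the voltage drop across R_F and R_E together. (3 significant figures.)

Total series resistance ΣR = 1.00 + 19.9 + 59.2 = 80.10 Ω.
R_{R_F..R_E} = 1.00 + 19.9 = 20.90 Ω.
Voltage divider: V = V_in · (20.90 / 80.10) = 20.4 × 0.2609 = 5.323 V.

V ≈ 5.32 V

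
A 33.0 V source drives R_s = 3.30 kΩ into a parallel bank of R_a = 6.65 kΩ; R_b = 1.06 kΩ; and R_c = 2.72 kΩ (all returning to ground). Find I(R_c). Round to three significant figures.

I ≈ 2.08 mA

Parallel bank: R_p = 1/(1/6.65 + 1/1.06 + 1/2.72) = 0.6843 kΩ.
V_A = 33.0 × 0.6843/3.984 = 5.667 V.
I(R_c) = V_A / R_c = 5.667/2.72 = 2.084 mA.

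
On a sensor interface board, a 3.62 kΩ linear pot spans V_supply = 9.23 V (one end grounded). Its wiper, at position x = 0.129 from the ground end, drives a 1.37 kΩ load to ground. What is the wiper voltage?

The pot divides into 3.153 kΩ above the wiper and 0.4670 kΩ below.
Lower segment in parallel with the load: 0.4670 ‖ 1.37 = 0.3483 kΩ.
Then V_out = V_supply · 0.3483/(3.153 + 0.3483) = 0.9181 V.

V_out ≈ 0.918 V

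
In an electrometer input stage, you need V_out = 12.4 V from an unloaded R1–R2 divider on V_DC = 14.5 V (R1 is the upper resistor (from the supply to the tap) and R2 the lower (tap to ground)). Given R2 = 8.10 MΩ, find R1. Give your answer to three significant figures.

Required fraction k = V_out/V_DC = 0.8552.
R1 = R2·(1/k − 1) = 8.10 × 0.1694 = 1.372 MΩ.

R1 ≈ 1.37 MΩ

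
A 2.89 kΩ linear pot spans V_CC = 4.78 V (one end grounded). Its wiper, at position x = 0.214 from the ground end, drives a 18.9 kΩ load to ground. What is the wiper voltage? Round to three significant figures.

Lower segment x·R_p = 0.6185 kΩ; upper segment (1−x)·R_p = 2.272 kΩ.
Lower segment in parallel with the load: 0.6185 ‖ 18.9 = 0.5989 kΩ.
Loaded-divider output: V_out = 4.78 × 0.2086 = 0.9973 V.

V_out ≈ 0.997 V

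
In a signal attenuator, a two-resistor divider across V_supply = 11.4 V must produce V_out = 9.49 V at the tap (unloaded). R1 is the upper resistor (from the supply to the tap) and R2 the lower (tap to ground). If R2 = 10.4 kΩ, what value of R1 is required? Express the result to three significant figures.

The divider ratio is R2/(R1+R2) = 9.49/11.4 = 0.8325.
R1 = R2·(1/k − 1) = 10.4 × 0.2013 = 2.093 kΩ.

R1 ≈ 2.09 kΩ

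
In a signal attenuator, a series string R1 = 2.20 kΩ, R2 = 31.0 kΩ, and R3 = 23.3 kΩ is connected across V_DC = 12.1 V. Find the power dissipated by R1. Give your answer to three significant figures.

Series current I = V_DC/ΣR = 12.1/56.50 = 0.2142 mA.
P(R1) = I²·R1 = (0.2142)² × 2.20 = 0.1009 mW.

P ≈ 0.101 mW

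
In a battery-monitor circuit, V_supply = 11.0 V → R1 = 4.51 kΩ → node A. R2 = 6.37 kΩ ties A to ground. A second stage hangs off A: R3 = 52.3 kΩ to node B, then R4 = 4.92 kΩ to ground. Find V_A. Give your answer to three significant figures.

V_A ≈ 6.16 V

Looking into the second stage from A: R3 + R4 = 57.22 kΩ appears in parallel with R2.
Effective lower resistance at A: R2 ‖ 57.22 = 5.732 kΩ.
So V_A = 11.0 × 0.5597 = 6.156 V.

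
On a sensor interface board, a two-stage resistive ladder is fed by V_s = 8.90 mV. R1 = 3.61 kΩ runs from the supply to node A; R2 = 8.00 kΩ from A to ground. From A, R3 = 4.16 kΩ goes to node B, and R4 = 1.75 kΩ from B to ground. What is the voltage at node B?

V_B ≈ 1.28 mV

Looking into the second stage from A: R3 + R4 = 5.910 kΩ appears in parallel with R2.
Effective lower resistance at A: R2 ‖ 5.910 = 3.399 kΩ.
So V_A = 8.90 × 0.4849 = 4.316 mV.
V_B = V_A × 0.2961 = 1.278 mV.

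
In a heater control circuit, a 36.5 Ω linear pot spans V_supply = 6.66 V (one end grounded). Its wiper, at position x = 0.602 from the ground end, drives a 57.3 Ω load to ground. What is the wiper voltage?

The pot divides into 14.53 Ω above the wiper and 21.97 Ω below.
(x·R_p) ‖ R_L = 15.88 Ω.
V_out = 6.66 × 15.88/(14.53 + 15.88) = 3.478 V.

V_out ≈ 3.48 V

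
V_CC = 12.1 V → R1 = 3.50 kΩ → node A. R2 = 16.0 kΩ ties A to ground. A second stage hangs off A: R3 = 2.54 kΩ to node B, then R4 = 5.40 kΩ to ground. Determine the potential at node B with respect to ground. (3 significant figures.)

V_B ≈ 4.96 V

Node A sees R2 in parallel with the series input of stage 2, R3 + R4 = 7.940 kΩ.
R2 ‖ (R3+R4) = 5.307 kΩ.
First divider: V_A = V_CC · 5.307/(3.50 + 5.307) = 7.291 V.
Then the unloaded second divider: V_B = V_A × R4/(R3+R4) = 7.291 × 0.6801 = 4.959 V.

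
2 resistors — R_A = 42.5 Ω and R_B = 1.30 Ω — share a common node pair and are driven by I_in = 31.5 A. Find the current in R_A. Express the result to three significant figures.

For two parallel branches, I_k = I_in · (other R)/(sum of R).
I(R_A) = 31.5 × 1.30/(42.5 + 1.30) = 31.5 × 0.02968 = 0.9349 A.

I ≈ 0.935 A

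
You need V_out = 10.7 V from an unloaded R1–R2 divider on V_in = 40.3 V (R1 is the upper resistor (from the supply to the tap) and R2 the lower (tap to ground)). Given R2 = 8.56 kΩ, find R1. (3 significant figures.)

Required fraction k = V_out/V_in = 0.2655.
Rearranging, R1 = R2·(1−k)/k = 8.56 × 2.766 = 23.68 kΩ.

R1 ≈ 23.7 kΩ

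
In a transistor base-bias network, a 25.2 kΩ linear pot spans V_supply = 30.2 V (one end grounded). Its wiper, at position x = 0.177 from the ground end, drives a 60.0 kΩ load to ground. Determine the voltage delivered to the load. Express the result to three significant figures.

V_out ≈ 5.04 V

The pot divides into 20.74 kΩ above the wiper and 4.460 kΩ below.
(x·R_p) ‖ R_L = 4.152 kΩ.
Loaded-divider output: V_out = 30.2 × 0.1668 = 5.037 V.
(Unloaded: V_out = x·V_supply = 5.35 V.)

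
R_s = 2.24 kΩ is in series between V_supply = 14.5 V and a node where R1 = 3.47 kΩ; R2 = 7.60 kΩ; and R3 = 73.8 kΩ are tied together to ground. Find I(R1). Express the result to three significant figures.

I ≈ 2.12 mA

Combine the parallel branches: R_p = (1/3.47 + 1/7.60 + 1/73.8)⁻¹ = 2.308 kΩ.
V_A by voltage divider: V_A = 14.5 × 2.308/(2.24 + 2.308) = 7.358 V.
I(R1) = V_A / R1 = 7.358/3.47 = 2.120 mA.
(Equivalently: I_total = 3.188 mA, then current-divider fraction G_k/ΣG = 0.6651.)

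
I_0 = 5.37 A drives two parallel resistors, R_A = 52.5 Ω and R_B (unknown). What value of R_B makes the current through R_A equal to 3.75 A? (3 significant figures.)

R_B ≈ 122 Ω

The fraction through R_A equals R_B/(R_A+R_B).
With f = 0.6983, R_B = R_A · f/(1−f) = 52.5 × 2.315 = 121.5 Ω.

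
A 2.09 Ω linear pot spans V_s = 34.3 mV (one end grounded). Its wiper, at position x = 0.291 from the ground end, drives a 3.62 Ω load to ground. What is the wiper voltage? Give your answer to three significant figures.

V_out ≈ 8.92 mV

The pot divides into 1.482 Ω above the wiper and 0.6082 Ω below.
R_L loads the lower segment: effective lower R = 0.5207 Ω.
Then V_out = V_s · 0.5207/(1.482 + 0.5207) = 8.919 mV.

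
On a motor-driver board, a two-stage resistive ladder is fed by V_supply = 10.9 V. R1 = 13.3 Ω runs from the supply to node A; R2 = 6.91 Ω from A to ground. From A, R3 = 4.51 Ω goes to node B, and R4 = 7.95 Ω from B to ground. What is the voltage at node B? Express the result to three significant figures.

Node A sees R2 in parallel with the series input of stage 2, R3 + R4 = 12.46 Ω.
R2 ‖ (R3+R4) = 4.445 Ω.
First divider: V_A = V_supply · 4.445/(13.3 + 4.445) = 2.730 V.
Then the unloaded second divider: V_B = V_A × R4/(R3+R4) = 2.730 × 0.6380 = 1.742 V.

V_B ≈ 1.74 V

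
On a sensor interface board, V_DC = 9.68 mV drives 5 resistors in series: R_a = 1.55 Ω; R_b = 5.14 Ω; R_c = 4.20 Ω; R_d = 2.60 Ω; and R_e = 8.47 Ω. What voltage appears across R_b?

V ≈ 2.27 mV

Series total: ΣR = 1.55 + 5.14 + 4.20 + 2.60 + 8.47 = 21.96 Ω.
V = V_DC · R/ΣR = 9.68 × 0.2341 = 2.266 mV.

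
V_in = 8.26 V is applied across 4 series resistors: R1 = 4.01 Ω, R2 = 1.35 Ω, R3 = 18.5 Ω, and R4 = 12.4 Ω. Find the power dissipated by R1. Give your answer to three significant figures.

Series current I = V_in/ΣR = 8.26/36.26 = 0.2278 A.
P = I²R = 0.05189 × 4.01 = 0.2081 W.

P ≈ 0.208 W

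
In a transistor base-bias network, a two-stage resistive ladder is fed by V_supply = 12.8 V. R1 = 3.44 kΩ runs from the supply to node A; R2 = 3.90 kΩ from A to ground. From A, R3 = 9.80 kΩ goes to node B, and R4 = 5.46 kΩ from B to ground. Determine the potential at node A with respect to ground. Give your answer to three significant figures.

Node A sees R2 in parallel with the series input of stage 2, R3 + R4 = 15.26 kΩ.
R2 ‖ (R3+R4) = 3.106 kΩ.
So V_A = 12.8 × 0.4745 = 6.074 V.

V_A ≈ 6.07 V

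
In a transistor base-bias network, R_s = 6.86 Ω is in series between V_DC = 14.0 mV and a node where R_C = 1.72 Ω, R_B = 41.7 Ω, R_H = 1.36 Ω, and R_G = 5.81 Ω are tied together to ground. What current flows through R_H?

I ≈ 0.905 mA

Combine the parallel branches: R_p = (1/1.72 + 1/41.7 + 1/1.36 + 1/5.81)⁻¹ = 0.6610 Ω.
V_A by voltage divider: V_A = 14.0 × 0.6610/(6.86 + 0.6610) = 1.230 mV.
I(R_H) = V_A / R_H = 1.230/1.36 = 0.9048 mA.
(Equivalently: I_total = 1.861 mA, then current-divider fraction G_k/ΣG = 0.4861.)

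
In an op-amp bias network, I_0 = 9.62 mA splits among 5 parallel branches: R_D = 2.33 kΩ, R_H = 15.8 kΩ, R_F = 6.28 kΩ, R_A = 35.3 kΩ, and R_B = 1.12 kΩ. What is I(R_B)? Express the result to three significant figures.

Conductances: ΣG = 1/2.33 + 1/15.8 + 1/6.28 + 1/35.3 + 1/1.12 = 1.573 (1/kΩ).
By the current-divider rule, I = I_0 · G_k/ΣG = 9.62 × 0.5677 = 5.461 mA.

I ≈ 5.46 mA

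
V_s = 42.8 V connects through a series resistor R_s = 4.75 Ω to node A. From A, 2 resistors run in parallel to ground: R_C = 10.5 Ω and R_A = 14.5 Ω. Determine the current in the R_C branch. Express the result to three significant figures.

I ≈ 2.29 A

Combine the parallel branches: R_p = (1/10.5 + 1/14.5)⁻¹ = 6.090 Ω.
V_A = 42.8 × 6.090/10.84 = 24.05 V.
I(R_C) = V_A / R_C = 24.05/10.5 = 2.290 A.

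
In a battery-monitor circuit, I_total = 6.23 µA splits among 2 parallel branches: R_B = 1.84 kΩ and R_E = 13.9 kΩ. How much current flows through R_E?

Two-branch current divider: I_k = I_total · R_other/(R_1 + R_2).
So I = 6.23 × 1.84/15.74 = 0.7283 µA.

I ≈ 0.728 µA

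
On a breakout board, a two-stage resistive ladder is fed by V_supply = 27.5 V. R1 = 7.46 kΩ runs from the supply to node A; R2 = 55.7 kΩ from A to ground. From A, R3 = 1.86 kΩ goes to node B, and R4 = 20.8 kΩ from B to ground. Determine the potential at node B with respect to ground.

Looking into the second stage from A: R3 + R4 = 22.66 kΩ appears in parallel with R2.
Effective lower resistance at A: R2 ‖ 22.66 = 16.11 kΩ.
V_A = 27.5 × 16.11/(7.46 + 16.11) = 18.80 V.
Then the unloaded second divider: V_B = V_A × R4/(R3+R4) = 18.80 × 0.9179 = 17.25 V.

V_B ≈ 17.3 V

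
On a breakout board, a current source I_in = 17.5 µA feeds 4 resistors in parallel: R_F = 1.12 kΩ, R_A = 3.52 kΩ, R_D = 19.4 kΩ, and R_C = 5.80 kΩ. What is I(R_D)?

Total conductance ΣG = 1/1.12 + 1/3.52 + 1/19.4 + 1/5.80 = 1.401 (units of 1/kΩ).
By the current-divider rule, I = I_in · G_k/ΣG = 17.5 × 0.03679 = 0.6439 µA.

I ≈ 0.644 µA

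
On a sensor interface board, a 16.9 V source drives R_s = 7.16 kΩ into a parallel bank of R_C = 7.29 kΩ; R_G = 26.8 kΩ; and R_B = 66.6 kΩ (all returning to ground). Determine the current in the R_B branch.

I ≈ 0.108 mA

Combine the parallel branches: R_p = (1/7.29 + 1/26.8 + 1/66.6)⁻¹ = 5.277 kΩ.
V_A = 16.9 × 5.277/12.44 = 7.171 V.
I(R_B) = V_A / R_B = 7.171/66.6 = 0.1077 mA.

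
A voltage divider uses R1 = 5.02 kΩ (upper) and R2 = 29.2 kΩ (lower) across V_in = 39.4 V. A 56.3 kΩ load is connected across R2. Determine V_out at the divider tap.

The load sits in parallel with R2, giving an effective lower resistance R2' = R2·R_L/(R2+R_L) = 19.23 kΩ.
Voltage divider with the loaded lower leg: V_out = 39.4 × 19.23/(5.02 + 19.23) = 39.4 × 0.7930 = 31.24 V.
(Unloaded it would be 33.6 V; the load pulls it down.)

V_out ≈ 31.2 V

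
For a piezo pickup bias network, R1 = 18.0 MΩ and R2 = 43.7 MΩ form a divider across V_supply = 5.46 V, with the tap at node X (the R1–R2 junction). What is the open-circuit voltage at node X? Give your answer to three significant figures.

V_th ≈ 3.87 V

With X open, the divider is unloaded: V_th = 5.46 × 43.7/61.70 = 3.867 V.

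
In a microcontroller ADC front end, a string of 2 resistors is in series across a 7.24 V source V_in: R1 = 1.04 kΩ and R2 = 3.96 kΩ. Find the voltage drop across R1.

ΣR = 1.04 + 3.96 = 5.000 kΩ.
Voltage divider: V = V_in · (1.040 / 5.000) = 7.24 × 0.2080 = 1.506 V.

V ≈ 1.51 V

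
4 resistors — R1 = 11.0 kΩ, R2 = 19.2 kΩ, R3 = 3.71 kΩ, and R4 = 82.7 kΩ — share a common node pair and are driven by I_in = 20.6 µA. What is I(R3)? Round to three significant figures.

ΣG = 1/11.0 + 1/19.2 + 1/3.71 + 1/82.7 = 0.4246.
By the current-divider rule, I = I_in · G_k/ΣG = 20.6 × 0.6348 = 13.08 µA.

I ≈ 13.1 µA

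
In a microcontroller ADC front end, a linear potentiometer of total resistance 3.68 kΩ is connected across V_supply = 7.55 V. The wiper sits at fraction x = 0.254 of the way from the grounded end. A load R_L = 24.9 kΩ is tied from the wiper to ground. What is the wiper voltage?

V_out ≈ 1.87 V

Lower segment x·R_p = 0.9347 kΩ; upper segment (1−x)·R_p = 2.745 kΩ.
R_L loads the lower segment: effective lower R = 0.9009 kΩ.
Then V_out = V_supply · 0.9009/(2.745 + 0.9009) = 1.865 V.
(Unloaded: V_out = x·V_supply = 1.92 V.)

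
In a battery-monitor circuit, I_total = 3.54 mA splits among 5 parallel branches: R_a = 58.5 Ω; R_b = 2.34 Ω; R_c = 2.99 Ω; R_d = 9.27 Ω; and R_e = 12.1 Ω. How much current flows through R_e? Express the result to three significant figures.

I ≈ 0.302 mA

Conductances: ΣG = 1/58.5 + 1/2.34 + 1/2.99 + 1/9.27 + 1/12.1 = 0.9694 (1/Ω).
R_e takes the fraction G_k/ΣG = 0.08264/0.9694 = 0.08525, so I = 3.54 × 0.08525 = 0.3018 mA.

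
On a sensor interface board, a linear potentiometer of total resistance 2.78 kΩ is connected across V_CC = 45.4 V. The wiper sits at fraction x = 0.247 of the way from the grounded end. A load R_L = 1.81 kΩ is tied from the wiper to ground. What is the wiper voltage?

V_out ≈ 8.72 V

Split the track: R_lower = x·R_p = 0.6867 kΩ, R_upper = (1−x)·R_p = 2.093 kΩ.
Lower segment in parallel with the load: 0.6867 ‖ 1.81 = 0.4978 kΩ.
Then V_out = V_CC · 0.4978/(2.093 + 0.4978) = 8.722 V.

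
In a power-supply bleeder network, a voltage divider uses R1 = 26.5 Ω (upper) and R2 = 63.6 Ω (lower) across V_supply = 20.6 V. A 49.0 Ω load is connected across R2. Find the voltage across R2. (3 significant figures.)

V_out ≈ 10.5 V

The load sits in parallel with R2, giving an effective lower resistance R2' = R2·R_L/(R2+R_L) = 27.68 Ω.
Voltage divider with the loaded lower leg: V_out = 20.6 × 27.68/(26.5 + 27.68) = 20.6 × 0.5109 = 10.52 V.
(Unloaded it would be 14.5 V; the load pulls it down.)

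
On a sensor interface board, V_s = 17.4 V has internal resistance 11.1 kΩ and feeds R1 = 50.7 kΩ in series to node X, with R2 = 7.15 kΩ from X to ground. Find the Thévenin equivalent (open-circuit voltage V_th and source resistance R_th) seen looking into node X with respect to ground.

R1' = 11.1 + 50.7 = 61.80 kΩ (source resistance + R1).
V_th is the unloaded tap voltage: V_s · R2/(R1'+R2) = 17.4 × 0.1037 = 1.804 V.
With V_s suppressed (replaced by a short), R_th = R1' ‖ R2 = (61.80 × 7.15)/(61.80 + 7.15) = 6.409 kΩ.

V_th ≈ 1.80 V, R_th ≈ 6.41 kΩ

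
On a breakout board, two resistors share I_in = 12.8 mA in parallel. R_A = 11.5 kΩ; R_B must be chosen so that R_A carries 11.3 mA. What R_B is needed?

In a two-way split, I_A/I_in = R_B/(R_A + R_B).
With f = 0.8828, R_B = R_A · f/(1−f) = 11.5 × 7.533 = 86.63 kΩ.

R_B ≈ 86.6 kΩ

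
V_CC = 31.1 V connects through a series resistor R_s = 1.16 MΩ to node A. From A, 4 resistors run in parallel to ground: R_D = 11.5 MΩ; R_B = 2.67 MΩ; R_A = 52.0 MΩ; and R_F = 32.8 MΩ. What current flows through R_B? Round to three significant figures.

I ≈ 7.31 µA

Equivalent of the parallel group: R_p = 1.956 MΩ.
V_A = 31.1 × 1.956/3.116 = 19.52 V.
I(R_B) = V_A / R_B = 19.52/2.67 = 7.312 µA.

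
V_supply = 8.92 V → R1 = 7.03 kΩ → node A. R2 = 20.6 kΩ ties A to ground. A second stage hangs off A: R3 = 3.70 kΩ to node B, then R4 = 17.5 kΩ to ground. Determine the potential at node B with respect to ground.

The second stage (R3 + R4 = 21.20 kΩ) loads node A in parallel with R2.
Effective lower resistance at A: R2 ‖ 21.20 = 10.45 kΩ.
V_A = 8.92 × 10.45/(7.03 + 10.45) = 5.332 V.
Then the unloaded second divider: V_B = V_A × R4/(R3+R4) = 5.332 × 0.8255 = 4.402 V.

V_B ≈ 4.40 V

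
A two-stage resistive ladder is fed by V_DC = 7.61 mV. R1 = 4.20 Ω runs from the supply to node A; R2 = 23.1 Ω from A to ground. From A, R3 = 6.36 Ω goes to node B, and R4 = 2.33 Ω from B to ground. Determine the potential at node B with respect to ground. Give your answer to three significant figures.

Looking into the second stage from A: R3 + R4 = 8.690 Ω appears in parallel with R2.
Effective lower resistance at A: R2 ‖ 8.690 = 6.315 Ω.
V_A = 7.61 × 6.315/(4.20 + 6.315) = 4.570 mV.
V_B = V_A × 0.2681 = 1.225 mV.

V_B ≈ 1.23 mV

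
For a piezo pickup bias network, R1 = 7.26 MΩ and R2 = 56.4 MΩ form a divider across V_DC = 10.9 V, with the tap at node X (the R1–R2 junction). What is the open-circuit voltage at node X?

With X open, the divider is unloaded: V_th = 10.9 × 56.4/63.66 = 9.657 V.

V_th ≈ 9.66 V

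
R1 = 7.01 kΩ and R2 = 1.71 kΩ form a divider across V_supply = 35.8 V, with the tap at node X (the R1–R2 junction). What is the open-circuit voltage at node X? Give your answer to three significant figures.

With X open, the divider is unloaded: V_th = 35.8 × 1.71/8.720 = 7.020 V.

V_th ≈ 7.02 V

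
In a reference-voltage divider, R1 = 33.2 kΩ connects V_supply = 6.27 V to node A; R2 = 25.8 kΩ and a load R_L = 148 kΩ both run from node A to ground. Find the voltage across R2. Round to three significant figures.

V_out ≈ 2.50 V

R2 ‖ R_L = (25.8 × 148)/(25.8 + 148) = 21.97 kΩ.
Then V_out = V_supply · R2'/(R1 + R2') = 6.27 × 21.97/55.17 = 2.497 V.
(Unloaded it would be 2.74 V; the load pulls it down.)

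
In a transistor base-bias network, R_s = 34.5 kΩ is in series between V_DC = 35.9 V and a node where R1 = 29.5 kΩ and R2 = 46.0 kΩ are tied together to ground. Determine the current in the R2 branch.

Combine the parallel branches: R_p = (1/29.5 + 1/46.0)⁻¹ = 17.97 kΩ.
Node voltage V_A = V_DC · R_p/(R_s + R_p) = 35.9 × 0.3425 = 12.30 V.
Branch current I = V_A/R2 = 12.30/46.0 = 0.2673 mA.
(Check via current divider: I_total = 0.6842 mA; share G_k/ΣG = 0.3907 → same result.)

I ≈ 0.267 mA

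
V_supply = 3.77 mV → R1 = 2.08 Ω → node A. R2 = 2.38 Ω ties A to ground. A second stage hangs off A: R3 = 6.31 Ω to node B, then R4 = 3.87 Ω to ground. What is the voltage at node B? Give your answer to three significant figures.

V_B ≈ 0.690 mV

Node A sees R2 in parallel with the series input of stage 2, R3 + R4 = 10.18 Ω.
Effective lower resistance at A: R2 ‖ 10.18 = 1.929 Ω.
V_A = 3.77 × 1.929/(2.08 + 1.929) = 1.814 mV.
Stage 2 is unloaded, so V_B = V_A · R4/(R3+R4) = 1.814 × 3.87/10.18 = 0.6896 mV.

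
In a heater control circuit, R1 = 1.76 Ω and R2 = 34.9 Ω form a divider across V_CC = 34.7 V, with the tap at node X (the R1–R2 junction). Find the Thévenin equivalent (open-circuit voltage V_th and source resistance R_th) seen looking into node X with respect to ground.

V_th is the unloaded tap voltage: V_CC · R2/(R1+R2) = 34.7 × 0.9520 = 33.03 V.
With V_CC suppressed (replaced by a short), R_th = R1 ‖ R2 = (1.760 × 34.9)/(1.760 + 34.9) = 1.676 Ω.

V_th ≈ 33.0 V, R_th ≈ 1.68 Ω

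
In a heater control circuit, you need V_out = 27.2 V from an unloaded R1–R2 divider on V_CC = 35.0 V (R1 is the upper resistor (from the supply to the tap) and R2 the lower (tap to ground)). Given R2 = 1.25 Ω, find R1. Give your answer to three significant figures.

R1 ≈ 0.358 Ω

The divider ratio is R2/(R1+R2) = 27.2/35.0 = 0.7771.
R1 = R2·(1/k − 1) = 1.25 × 0.2868 = 0.3585 Ω.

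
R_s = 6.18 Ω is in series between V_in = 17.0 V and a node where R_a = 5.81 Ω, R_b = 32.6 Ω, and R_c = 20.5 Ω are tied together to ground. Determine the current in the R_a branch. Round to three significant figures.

Combine the parallel branches: R_p = (1/5.81 + 1/32.6 + 1/20.5)⁻¹ = 3.975 Ω.
V_A by voltage divider: V_A = 17.0 × 3.975/(6.18 + 3.975) = 6.654 V.
I(R_a) = V_A / R_a = 6.654/5.81 = 1.145 A.
(Check via current divider: I_total = 1.674 A; share G_k/ΣG = 0.6842 → same result.)

I ≈ 1.15 A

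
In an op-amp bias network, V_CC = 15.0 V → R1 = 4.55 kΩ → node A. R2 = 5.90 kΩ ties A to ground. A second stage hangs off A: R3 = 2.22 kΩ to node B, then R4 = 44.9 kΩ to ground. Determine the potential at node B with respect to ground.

V_B ≈ 7.65 V

The second stage (R3 + R4 = 47.12 kΩ) loads node A in parallel with R2.
R2 ‖ (R3+R4) = 5.243 kΩ.
V_A = 15.0 × 5.243/(4.55 + 5.243) = 8.031 V.
Then the unloaded second divider: V_B = V_A × R4/(R3+R4) = 8.031 × 0.9529 = 7.653 V.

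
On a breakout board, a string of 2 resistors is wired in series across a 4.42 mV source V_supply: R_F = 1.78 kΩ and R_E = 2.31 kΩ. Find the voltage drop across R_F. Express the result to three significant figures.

V ≈ 1.92 mV

Series total: ΣR = 1.78 + 2.31 = 4.090 kΩ.
Voltage divider: V = V_supply · (1.780 / 4.090) = 4.42 × 0.4352 = 1.924 mV.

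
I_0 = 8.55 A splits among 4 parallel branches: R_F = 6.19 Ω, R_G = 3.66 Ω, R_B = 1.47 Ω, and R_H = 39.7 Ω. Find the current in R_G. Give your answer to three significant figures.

I ≈ 2.05 A

ΣG = 1/6.19 + 1/3.66 + 1/1.47 + 1/39.7 = 1.140.
By the current-divider rule, I = I_0 · G_k/ΣG = 8.55 × 0.2396 = 2.049 A.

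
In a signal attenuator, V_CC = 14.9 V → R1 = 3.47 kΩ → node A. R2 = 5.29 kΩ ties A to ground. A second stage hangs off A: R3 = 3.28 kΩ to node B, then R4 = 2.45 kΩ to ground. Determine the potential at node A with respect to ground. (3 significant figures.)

V_A ≈ 6.59 V

Looking into the second stage from A: R3 + R4 = 5.730 kΩ appears in parallel with R2.
Effective lower resistance at A: R2 ‖ 5.730 = 2.751 kΩ.
V_A = 14.9 × 2.751/(3.47 + 2.751) = 6.588 V.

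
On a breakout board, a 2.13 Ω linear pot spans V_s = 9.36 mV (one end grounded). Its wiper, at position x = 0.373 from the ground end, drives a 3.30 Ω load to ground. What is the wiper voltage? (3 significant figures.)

Split the track: R_lower = x·R_p = 0.7945 Ω, R_upper = (1−x)·R_p = 1.336 Ω.
(x·R_p) ‖ R_L = 0.6403 Ω.
Then V_out = V_s · 0.6403/(1.336 + 0.6403) = 3.033 mV.

V_out ≈ 3.03 mV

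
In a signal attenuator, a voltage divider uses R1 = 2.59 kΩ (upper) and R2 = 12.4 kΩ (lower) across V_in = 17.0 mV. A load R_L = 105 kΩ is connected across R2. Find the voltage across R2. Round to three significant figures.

First combine the lower leg with the load: R2 ‖ R_L = 11.09 kΩ.
Now apply the divider: V_out = 17.0 × 0.8107 = 13.78 mV.

V_out ≈ 13.8 mV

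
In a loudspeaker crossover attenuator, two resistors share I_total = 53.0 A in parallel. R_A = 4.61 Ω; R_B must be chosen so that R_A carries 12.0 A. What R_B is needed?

R_B ≈ 1.35 Ω

The fraction through R_A equals R_B/(R_A+R_B).
12.0/53.0 = R_B/(R_A + R_B) → R_B = R_A · (0.2264)/(1 − 0.2264) = 4.61 × 0.2927 = 1.349 Ω.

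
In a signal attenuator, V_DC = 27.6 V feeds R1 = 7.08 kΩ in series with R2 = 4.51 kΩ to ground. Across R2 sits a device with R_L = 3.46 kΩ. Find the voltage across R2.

The load sits in parallel with R2, giving an effective lower resistance R2' = R2·R_L/(R2+R_L) = 1.958 kΩ.
Then V_out = V_DC · R2'/(R1 + R2') = 27.6 × 1.958/9.038 = 5.979 V.
(Unloaded it would be 10.7 V; the load pulls it down.)

V_out ≈ 5.98 V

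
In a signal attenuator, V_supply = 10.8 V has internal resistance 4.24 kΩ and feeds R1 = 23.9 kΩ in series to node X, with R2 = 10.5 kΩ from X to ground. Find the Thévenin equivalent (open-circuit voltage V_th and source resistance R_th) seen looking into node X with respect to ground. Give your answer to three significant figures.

V_th ≈ 2.93 V, R_th ≈ 7.65 kΩ

R1' = 4.24 + 23.9 = 28.14 kΩ (source resistance + R1).
V_th is the unloaded tap voltage: V_supply · R2/(R1'+R2) = 10.8 × 0.2717 = 2.935 V.
With V_supply suppressed (replaced by a short), R_th = R1' ‖ R2 = (28.14 × 10.5)/(28.14 + 10.5) = 7.647 kΩ.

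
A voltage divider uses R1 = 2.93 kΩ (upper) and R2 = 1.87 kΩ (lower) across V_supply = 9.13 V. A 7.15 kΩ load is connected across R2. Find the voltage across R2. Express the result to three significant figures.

First combine the lower leg with the load: R2 ‖ R_L = 1.482 kΩ.
Then V_out = V_supply · R2'/(R1 + R2') = 9.13 × 1.482/4.412 = 3.067 V.
(Unloaded it would be 3.56 V; the load pulls it down.)

V_out ≈ 3.07 V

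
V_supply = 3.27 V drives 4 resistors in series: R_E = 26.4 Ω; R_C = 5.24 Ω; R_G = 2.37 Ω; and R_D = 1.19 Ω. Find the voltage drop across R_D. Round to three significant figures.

V ≈ 0.111 V

ΣR = 26.4 + 5.24 + 2.37 + 1.19 = 35.20 Ω.
V = V_supply · R/ΣR = 3.27 × 0.03381 = 0.1105 V.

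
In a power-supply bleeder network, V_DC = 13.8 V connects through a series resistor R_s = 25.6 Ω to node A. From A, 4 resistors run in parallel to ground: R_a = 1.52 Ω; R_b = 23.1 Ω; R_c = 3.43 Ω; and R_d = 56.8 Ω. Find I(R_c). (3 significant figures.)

Equivalent of the parallel group: R_p = 0.9898 Ω.
V_A = 13.8 × 0.9898/26.59 = 0.5137 V.
Branch current I = V_A/R_c = 0.5137/3.43 = 0.1498 A.
(Check via current divider: I_total = 0.5190 A; share G_k/ΣG = 0.2886 → same result.)

I ≈ 0.150 A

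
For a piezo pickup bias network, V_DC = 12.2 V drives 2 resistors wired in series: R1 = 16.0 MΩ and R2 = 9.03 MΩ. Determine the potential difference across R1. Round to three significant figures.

ΣR = 16.0 + 9.03 = 25.03 MΩ.
V = V_DC · R/ΣR = 12.2 × 0.6392 = 7.799 V.

V ≈ 7.80 V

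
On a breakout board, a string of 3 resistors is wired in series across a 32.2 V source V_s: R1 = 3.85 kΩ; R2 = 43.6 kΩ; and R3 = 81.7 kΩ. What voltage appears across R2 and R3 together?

Series total: ΣR = 3.85 + 43.6 + 81.7 = 129.2 kΩ.
R_{R2..R3} = 43.6 + 81.7 = 125.3 kΩ.
Voltage divider: V = V_s · (125.3 / 129.2) = 32.2 × 0.9702 = 31.24 V.

V ≈ 31.2 V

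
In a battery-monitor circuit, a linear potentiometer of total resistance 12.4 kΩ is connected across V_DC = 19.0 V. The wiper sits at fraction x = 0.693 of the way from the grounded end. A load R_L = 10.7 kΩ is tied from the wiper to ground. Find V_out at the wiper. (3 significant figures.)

Split the track: R_lower = x·R_p = 8.593 kΩ, R_upper = (1−x)·R_p = 3.807 kΩ.
(x·R_p) ‖ R_L = 4.766 kΩ.
Then V_out = V_DC · 4.766/(3.807 + 4.766) = 10.56 V.

V_out ≈ 10.6 V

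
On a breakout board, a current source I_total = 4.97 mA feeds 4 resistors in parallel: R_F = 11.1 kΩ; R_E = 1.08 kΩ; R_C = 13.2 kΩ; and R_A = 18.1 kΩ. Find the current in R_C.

Total conductance ΣG = 1/11.1 + 1/1.08 + 1/13.2 + 1/18.1 = 1.147 (units of 1/kΩ).
R_C takes the fraction G_k/ΣG = 0.07576/1.147 = 0.06605, so I = 4.97 × 0.06605 = 0.3283 mA.

I ≈ 0.328 mA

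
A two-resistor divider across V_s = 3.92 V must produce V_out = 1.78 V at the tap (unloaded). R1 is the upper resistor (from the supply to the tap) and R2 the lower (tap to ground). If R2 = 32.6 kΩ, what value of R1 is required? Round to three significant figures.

Required fraction k = V_out/V_s = 0.4541.
R1 = R2·(1/k − 1) = 32.6 × 1.202 = 39.19 kΩ.

R1 ≈ 39.2 kΩ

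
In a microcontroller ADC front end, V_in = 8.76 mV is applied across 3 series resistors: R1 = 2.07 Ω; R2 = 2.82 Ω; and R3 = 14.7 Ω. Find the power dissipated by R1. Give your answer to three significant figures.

Series current I = V_in/ΣR = 8.76/19.59 = 0.4472 mA.
V(R1) = I·R = 0.9256 mV; P = V·I = 0.9256 × 0.4472 = 0.4139 µW.

P ≈ 0.414 µW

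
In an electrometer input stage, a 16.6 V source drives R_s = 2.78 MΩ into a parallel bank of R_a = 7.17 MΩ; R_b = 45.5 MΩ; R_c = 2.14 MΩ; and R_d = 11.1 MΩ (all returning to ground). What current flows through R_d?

I ≈ 0.499 µA

Equivalent of the parallel group: R_p = 1.391 MΩ.
Node voltage V_A = V_CC · R_p/(R_s + R_p) = 16.6 × 0.3335 = 5.536 V.
Branch current I = V_A/R_d = 5.536/11.1 = 0.4988 µA.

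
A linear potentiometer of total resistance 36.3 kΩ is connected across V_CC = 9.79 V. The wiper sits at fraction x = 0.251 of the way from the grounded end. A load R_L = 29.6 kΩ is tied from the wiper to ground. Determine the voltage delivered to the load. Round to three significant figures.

The pot divides into 27.19 kΩ above the wiper and 9.111 kΩ below.
(x·R_p) ‖ R_L = 6.967 kΩ.
V_out = 9.79 × 6.967/(27.19 + 6.967) = 1.997 V.
(Unloaded: V_out = x·V_CC = 2.46 V.)

V_out ≈ 2.00 V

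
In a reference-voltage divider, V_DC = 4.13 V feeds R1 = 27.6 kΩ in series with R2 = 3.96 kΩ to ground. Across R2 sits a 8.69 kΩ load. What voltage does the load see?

V_out ≈ 0.371 V

R2 ‖ R_L = (3.96 × 8.69)/(3.96 + 8.69) = 2.720 kΩ.
Now apply the divider: V_out = 4.13 × 0.08972 = 0.3705 V.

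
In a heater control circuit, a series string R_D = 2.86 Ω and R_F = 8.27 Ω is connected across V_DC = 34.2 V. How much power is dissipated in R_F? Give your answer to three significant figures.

P ≈ 78.1 W

The common current is I = 34.2/11.13 = 3.073 A.
P(R_F) = I²·R_F = (3.073)² × 8.27 = 78.08 W.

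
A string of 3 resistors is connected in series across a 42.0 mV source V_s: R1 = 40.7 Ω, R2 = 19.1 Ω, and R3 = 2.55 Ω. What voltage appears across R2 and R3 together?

V ≈ 14.6 mV

ΣR = 40.7 + 19.1 + 2.55 = 62.35 Ω.
R_{R2..R3} = 19.1 + 2.55 = 21.65 Ω.
V = V_s · R/ΣR = 42.0 × 0.3472 = 14.58 mV.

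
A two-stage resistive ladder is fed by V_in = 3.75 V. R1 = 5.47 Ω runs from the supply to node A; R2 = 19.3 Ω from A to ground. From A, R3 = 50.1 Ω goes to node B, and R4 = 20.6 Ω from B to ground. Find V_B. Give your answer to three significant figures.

Node A sees R2 in parallel with the series input of stage 2, R3 + R4 = 70.70 Ω.
R2 ‖ (R3+R4) = 15.16 Ω.
First divider: V_A = V_in · 15.16/(5.47 + 15.16) = 2.756 V.
V_B = V_A × 0.2914 = 0.8029 V.

V_B ≈ 0.803 V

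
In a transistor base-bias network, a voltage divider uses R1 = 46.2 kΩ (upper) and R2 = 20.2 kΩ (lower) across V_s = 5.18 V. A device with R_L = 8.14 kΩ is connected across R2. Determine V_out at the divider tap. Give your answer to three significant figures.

V_out ≈ 0.578 V

The load sits in parallel with R2, giving an effective lower resistance R2' = R2·R_L/(R2+R_L) = 5.802 kΩ.
Now apply the divider: V_out = 5.18 × 0.1116 = 0.5779 V.
(Unloaded it would be 1.58 V; the load pulls it down.)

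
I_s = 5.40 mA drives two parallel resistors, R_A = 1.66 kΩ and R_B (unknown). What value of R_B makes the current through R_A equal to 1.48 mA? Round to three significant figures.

R_B ≈ 0.627 kΩ

Two-branch current divider: I_A = I_s · R_B/(R_A + R_B).
1.48/5.40 = R_B/(R_A + R_B) → R_B = R_A · (0.2741)/(1 − 0.2741) = 1.66 × 0.3776 = 0.6267 kΩ.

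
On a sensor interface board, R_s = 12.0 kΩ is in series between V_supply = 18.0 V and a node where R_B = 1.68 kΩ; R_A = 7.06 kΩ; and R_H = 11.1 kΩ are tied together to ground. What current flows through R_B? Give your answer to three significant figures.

I ≈ 0.981 mA

Parallel bank: R_p = 1/(1/1.68 + 1/7.06 + 1/11.1) = 1.209 kΩ.
V_A by voltage divider: V_A = 18.0 × 1.209/(12.0 + 1.209) = 1.648 V.
I(R_B) = V_A / R_B = 1.648/1.68 = 0.9808 mA.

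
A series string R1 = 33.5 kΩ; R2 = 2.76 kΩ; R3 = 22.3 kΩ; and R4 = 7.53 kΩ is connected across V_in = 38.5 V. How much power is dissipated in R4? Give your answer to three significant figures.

The common current is I = 38.5/66.09 = 0.5825 mA.
P = I²R = 0.3394 × 7.53 = 2.555 mW.

P ≈ 2.56 mW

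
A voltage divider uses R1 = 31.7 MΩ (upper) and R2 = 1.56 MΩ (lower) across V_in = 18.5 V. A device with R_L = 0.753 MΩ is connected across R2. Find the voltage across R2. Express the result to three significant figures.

V_out ≈ 0.292 V

The load sits in parallel with R2, giving an effective lower resistance R2' = R2·R_L/(R2+R_L) = 0.5079 MΩ.
Then V_out = V_in · R2'/(R1 + R2') = 18.5 × 0.5079/32.21 = 0.2917 V.
(Unloaded it would be 0.868 V; the load pulls it down.)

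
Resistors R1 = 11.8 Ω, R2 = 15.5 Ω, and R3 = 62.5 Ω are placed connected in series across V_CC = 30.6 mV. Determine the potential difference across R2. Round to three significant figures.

Series total: ΣR = 11.8 + 15.5 + 62.5 = 89.80 Ω.
V = V_CC · R/ΣR = 30.6 × 0.1726 = 5.282 mV.

V ≈ 5.28 mV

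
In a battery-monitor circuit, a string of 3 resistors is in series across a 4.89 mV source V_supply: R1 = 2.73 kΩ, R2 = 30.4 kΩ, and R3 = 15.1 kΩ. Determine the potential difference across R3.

Series total: ΣR = 2.73 + 30.4 + 15.1 = 48.23 kΩ.
Voltage divider: V = V_supply · (15.10 / 48.23) = 4.89 × 0.3131 = 1.531 mV.

V ≈ 1.53 mV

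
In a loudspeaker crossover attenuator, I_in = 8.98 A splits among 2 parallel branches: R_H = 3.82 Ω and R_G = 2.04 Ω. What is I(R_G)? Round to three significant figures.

I ≈ 5.85 A

With just two branches, the current splits inversely with resistance.
I(R_G) = 8.98 × 3.82/(3.82 + 2.04) = 8.98 × 0.6519 = 5.854 A.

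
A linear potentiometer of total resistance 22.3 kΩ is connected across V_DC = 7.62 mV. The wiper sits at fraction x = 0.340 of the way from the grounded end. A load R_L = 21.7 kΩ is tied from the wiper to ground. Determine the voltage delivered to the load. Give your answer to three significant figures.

Split the track: R_lower = x·R_p = 7.582 kΩ, R_upper = (1−x)·R_p = 14.72 kΩ.
Lower segment in parallel with the load: 7.582 ‖ 21.7 = 5.619 kΩ.
Loaded-divider output: V_out = 7.62 × 0.2763 = 2.105 mV.
(Unloaded: V_out = x·V_DC = 2.59 mV.)

V_out ≈ 2.11 mV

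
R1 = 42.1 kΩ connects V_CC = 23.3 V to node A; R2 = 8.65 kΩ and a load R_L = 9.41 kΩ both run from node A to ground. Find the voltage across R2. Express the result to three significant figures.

The load sits in parallel with R2, giving an effective lower resistance R2' = R2·R_L/(R2+R_L) = 4.507 kΩ.
Then V_out = V_CC · R2'/(R1 + R2') = 23.3 × 4.507/46.61 = 2.253 V.
(Unloaded it would be 3.97 V; the load pulls it down.)

V_out ≈ 2.25 V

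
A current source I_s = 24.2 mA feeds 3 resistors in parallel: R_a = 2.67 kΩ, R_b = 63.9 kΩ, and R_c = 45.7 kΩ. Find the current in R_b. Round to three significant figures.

I ≈ 0.919 mA

Total conductance ΣG = 1/2.67 + 1/63.9 + 1/45.7 = 0.4121 (units of 1/kΩ).
Current divider: I(R_b) = I_s · G_k/ΣG = 24.2 × (0.01565/0.4121) = 24.2 × 0.03798 = 0.9191 mA.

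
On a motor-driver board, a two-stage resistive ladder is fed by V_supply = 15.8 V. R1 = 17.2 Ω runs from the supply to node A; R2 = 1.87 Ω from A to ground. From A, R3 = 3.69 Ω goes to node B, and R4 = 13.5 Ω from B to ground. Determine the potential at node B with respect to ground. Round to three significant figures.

Looking into the second stage from A: R3 + R4 = 17.19 Ω appears in parallel with R2.
R2 ‖ (R3+R4) = 1.687 Ω.
First divider: V_A = V_supply · 1.687/(17.2 + 1.687) = 1.411 V.
Then the unloaded second divider: V_B = V_A × R4/(R3+R4) = 1.411 × 0.7853 = 1.108 V.

V_B ≈ 1.11 V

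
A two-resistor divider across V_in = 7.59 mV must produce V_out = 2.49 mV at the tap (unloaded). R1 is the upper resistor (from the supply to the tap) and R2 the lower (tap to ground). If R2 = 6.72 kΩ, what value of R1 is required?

R1 ≈ 13.8 kΩ

The divider ratio is R2/(R1+R2) = 2.49/7.59 = 0.3281.
Rearranging, R1 = R2·(1−k)/k = 6.72 × 2.048 = 13.76 kΩ.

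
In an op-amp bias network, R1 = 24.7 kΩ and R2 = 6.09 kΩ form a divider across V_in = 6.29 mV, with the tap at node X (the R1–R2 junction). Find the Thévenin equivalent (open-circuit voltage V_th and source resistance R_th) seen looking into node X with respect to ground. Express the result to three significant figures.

V_th ≈ 1.24 mV, R_th ≈ 4.89 kΩ

Open-circuit (no load on X): V_th = V_in · R2/(R1 + R2) = 6.29 × 6.09/(24.70 + 6.09) = 1.244 mV.
Looking into X with the source shorted: R_th = R1·R2/(R1+R2) = 24.70 × 6.09/30.79 = 4.885 kΩ.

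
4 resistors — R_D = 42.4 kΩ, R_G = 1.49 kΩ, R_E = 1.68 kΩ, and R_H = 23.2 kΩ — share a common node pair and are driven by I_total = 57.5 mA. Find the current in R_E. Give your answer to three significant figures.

Total conductance ΣG = 1/42.4 + 1/1.49 + 1/1.68 + 1/23.2 = 1.333 (units of 1/kΩ).
Current divider: I(R_E) = I_total · G_k/ΣG = 57.5 × (0.5952/1.333) = 57.5 × 0.4465 = 25.67 mA.

I ≈ 25.7 mA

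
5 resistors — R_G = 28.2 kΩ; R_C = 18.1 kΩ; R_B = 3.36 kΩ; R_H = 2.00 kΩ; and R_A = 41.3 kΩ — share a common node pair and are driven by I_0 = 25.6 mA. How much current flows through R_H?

I ≈ 14.0 mA

Total conductance ΣG = 1/28.2 + 1/18.1 + 1/3.36 + 1/2.00 + 1/41.3 = 0.9125 (units of 1/kΩ).
Current divider: I(R_H) = I_0 · G_k/ΣG = 25.6 × (0.5000/0.9125) = 25.6 × 0.5479 = 14.03 mA.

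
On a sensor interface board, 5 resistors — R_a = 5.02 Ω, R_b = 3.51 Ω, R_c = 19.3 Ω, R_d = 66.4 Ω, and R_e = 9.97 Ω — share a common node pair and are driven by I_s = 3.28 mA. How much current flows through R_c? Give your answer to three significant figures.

I ≈ 0.261 mA

Conductances: ΣG = 1/5.02 + 1/3.51 + 1/19.3 + 1/66.4 + 1/9.97 = 0.6513 (1/Ω).
Current divider: I(R_c) = I_s · G_k/ΣG = 3.28 × (0.05181/0.6513) = 3.28 × 0.07956 = 0.2609 mA.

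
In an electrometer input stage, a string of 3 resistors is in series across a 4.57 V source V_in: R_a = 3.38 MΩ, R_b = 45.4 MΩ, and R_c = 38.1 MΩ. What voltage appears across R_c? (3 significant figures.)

ΣR = 3.38 + 45.4 + 38.1 = 86.88 MΩ.
Voltage divider: V = V_in · (38.10 / 86.88) = 4.57 × 0.4385 = 2.004 V.

V ≈ 2.00 V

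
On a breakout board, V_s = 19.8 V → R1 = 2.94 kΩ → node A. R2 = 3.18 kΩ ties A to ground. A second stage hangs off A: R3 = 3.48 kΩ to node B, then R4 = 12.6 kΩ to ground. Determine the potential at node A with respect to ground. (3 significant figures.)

V_A ≈ 9.40 V

Looking into the second stage from A: R3 + R4 = 16.08 kΩ appears in parallel with R2.
R2 ‖ (R3+R4) = 2.655 kΩ.
First divider: V_A = V_s · 2.655/(2.94 + 2.655) = 9.396 V.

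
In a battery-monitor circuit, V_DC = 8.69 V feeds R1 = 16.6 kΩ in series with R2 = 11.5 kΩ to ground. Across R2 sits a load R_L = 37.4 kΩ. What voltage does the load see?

V_out ≈ 3.01 V

The load sits in parallel with R2, giving an effective lower resistance R2' = R2·R_L/(R2+R_L) = 8.796 kΩ.
Voltage divider with the loaded lower leg: V_out = 8.69 × 8.796/(16.6 + 8.796) = 8.69 × 0.3463 = 3.010 V.
(Unloaded it would be 3.56 V; the load pulls it down.)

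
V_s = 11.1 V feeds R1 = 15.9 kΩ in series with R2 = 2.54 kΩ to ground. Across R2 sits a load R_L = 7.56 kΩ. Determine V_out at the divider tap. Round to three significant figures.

V_out ≈ 1.19 V

First combine the lower leg with the load: R2 ‖ R_L = 1.901 kΩ.
Now apply the divider: V_out = 11.1 × 0.1068 = 1.186 V.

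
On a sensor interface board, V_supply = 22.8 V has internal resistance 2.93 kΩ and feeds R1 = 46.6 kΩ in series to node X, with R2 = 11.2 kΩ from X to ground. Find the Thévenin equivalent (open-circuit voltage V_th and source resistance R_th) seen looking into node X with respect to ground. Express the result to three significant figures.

V_th ≈ 4.20 V, R_th ≈ 9.13 kΩ

R1' = 2.93 + 46.6 = 49.53 kΩ (source resistance + R1).
With X open, the divider is unloaded: V_th = 22.8 × 11.2/60.73 = 4.205 V.
With V_supply suppressed (replaced by a short), R_th = R1' ‖ R2 = (49.53 × 11.2)/(49.53 + 11.2) = 9.134 kΩ.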